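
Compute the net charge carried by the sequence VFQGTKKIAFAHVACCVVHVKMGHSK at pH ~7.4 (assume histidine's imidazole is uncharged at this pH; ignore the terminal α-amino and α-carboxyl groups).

+4

Near pH 7.4, K and R contribute +1 each, D and E contribute −1 each, and every other side chain (His included, as stated) is uncharged.
Positive (K, R): K6, K7, K21, K26 → +4.
Negative (D, E): none → −0.
Net charge = (+4) + (−0) = +4.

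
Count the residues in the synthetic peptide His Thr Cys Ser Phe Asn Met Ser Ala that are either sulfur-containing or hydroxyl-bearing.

5

Sulfur-containing: C, M. Hydroxyl-bearing: S, T, Y.
Sulfur-containing residues here: Cys3, Met7 (2).
Hydroxyl-bearing residues here: Thr2, Ser4, Ser8 (3).
The two groups share no amino acid, so total = 2 + 3 = 5.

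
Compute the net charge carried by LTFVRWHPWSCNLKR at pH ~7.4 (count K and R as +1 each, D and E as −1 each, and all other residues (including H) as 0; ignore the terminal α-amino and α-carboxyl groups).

Positive (K, R): R5, K14, R15 → +3.
Negative (D, E): none → −0.
Net charge = (+3) + (−0) = +3.

+3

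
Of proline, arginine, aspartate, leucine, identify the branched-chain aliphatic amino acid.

leucine

V, L, and I make up the branched-chain aliphatic group.
Of the listed options, only leucine belongs to this group.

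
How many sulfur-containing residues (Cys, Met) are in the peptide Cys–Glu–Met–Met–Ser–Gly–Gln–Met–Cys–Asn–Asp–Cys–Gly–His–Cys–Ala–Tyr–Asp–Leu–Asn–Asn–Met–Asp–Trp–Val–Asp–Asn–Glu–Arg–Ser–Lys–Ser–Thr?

Matching residues: Cys1, Met3, Met4, Met8, Cys9, Cys12, Cys15, Met22.

8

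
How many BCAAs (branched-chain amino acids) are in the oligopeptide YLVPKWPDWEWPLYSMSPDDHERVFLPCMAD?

5

V, L, and I make up the branched-chain aliphatic group.
Matching residues: L2, V3, L13, V24, L26.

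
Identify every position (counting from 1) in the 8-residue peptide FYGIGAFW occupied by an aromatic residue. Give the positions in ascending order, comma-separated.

1, 2, 7, 8

Phenylalanine (F), tryptophan (W), and tyrosine (Y) have aromatic ring side chains.
Matching residues: F1, Y2, F7, W8.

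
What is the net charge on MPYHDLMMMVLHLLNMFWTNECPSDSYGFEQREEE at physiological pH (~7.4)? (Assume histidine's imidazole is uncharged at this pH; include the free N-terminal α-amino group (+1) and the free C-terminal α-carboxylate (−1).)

At pH ~7.4 the Lys and Arg side chains are protonated (+1), the Asp and Glu side chains are deprotonated (−1), and with His taken as neutral all other side chains carry no charge.
Positive (K, R): R32 → +1.
Negative (D, E): D5, E21, D25, E30, E33, E34, E35 → −7.
The N-terminus (+1) and C-terminus (−1) cancel.
Net charge = (+1) + (−7) = −6.

-6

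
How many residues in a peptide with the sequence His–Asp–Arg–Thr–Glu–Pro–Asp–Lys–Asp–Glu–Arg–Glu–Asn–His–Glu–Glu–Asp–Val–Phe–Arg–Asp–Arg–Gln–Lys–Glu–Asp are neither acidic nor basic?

6

Acidic: D, E. Basic: K, R, H. All other residues are neither.
Matching residues: Thr4, Pro6, Asn13, Val18, Phe19, Gln23.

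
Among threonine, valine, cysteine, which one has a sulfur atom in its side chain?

cysteine

The sulfur-bearing residues are cysteine (–SH) and methionine (–S–CH₃).
Of the listed options, only cysteine belongs to this group.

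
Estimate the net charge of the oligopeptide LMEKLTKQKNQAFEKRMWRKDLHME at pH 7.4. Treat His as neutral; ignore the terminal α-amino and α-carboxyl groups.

At pH ~7.4 the Lys and Arg side chains are protonated (+1), the Asp and Glu side chains are deprotonated (−1), and with His taken as neutral all other side chains carry no charge.
Positive (K, R): K4, K7, K9, K15, R16, R19, K20 → +7.
Negative (D, E): E3, E14, D21, E25 → −4.
Net charge = (+7) + (−4) = +3.

+3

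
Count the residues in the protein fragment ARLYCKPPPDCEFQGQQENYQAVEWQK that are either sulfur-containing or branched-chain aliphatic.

Sulfur-containing: C, M. Branched-chain aliphatic: I, L, V.
Sulfur-containing residues here: C5, C11 (2).
Branched-chain aliphatic residues here: L3, V23 (2).
The two groups share no amino acid, so total = 2 + 2 = 4.

4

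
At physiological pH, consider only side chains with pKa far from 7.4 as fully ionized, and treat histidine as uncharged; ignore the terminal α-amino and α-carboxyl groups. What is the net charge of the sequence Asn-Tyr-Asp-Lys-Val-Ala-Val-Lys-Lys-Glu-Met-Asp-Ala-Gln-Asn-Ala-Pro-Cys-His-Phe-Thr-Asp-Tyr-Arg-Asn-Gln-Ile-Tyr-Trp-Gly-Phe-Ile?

0

At pH ~7.4 the Lys and Arg side chains are protonated (+1), the Asp and Glu side chains are deprotonated (−1), and with His taken as neutral all other side chains carry no charge.
Positive (K, R): Lys4, Lys8, Lys9, Arg24 → +4.
Negative (D, E): Asp3, Glu10, Asp12, Asp22 → −4.
Net charge = (+4) + (−4) = 0.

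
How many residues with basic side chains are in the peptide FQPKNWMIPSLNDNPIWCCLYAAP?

1

Lysine (K), arginine (R), and histidine (H) have basic, nitrogen-containing side chains.
Matching residues: K4.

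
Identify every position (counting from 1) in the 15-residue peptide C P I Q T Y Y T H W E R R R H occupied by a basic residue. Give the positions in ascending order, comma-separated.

9, 12, 13, 14, 15

The basic amino acids are Lys (K), Arg (R), and His (H).
Matching residues: H9, R12, R13, R14, H15.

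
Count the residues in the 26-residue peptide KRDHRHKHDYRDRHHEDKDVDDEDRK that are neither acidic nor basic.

2

Acidic: D, E. Basic: K, R, H. All other residues are neither.
Matching residues: Y10, V20.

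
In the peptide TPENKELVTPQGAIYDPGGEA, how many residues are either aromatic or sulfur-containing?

1

Aromatic: F, W, Y. Sulfur-containing: C, M.
Aromatic residues here: Y15 (1).
Sulfur-containing residues here: none (0).
The two groups share no amino acid, so total = 1 + 0 = 1.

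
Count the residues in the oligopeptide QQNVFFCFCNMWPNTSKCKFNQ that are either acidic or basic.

2

Acidic: D, E. Basic: H, K, R.
Acidic residues here: none (0).
Basic residues here: K17, K19 (2).
The two groups share no amino acid, so total = 0 + 2 = 2.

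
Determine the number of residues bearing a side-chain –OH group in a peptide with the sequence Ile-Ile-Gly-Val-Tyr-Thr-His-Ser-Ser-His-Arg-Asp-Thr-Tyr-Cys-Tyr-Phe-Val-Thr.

8

The –OH-bearing residues are Ser, Thr (aliphatic alcohols), and Tyr (phenol).
Matching residues: Tyr5, Thr6, Ser8, Ser9, Thr13, Tyr14, Tyr16, Thr19.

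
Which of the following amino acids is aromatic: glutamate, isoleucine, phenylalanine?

F, W, and Y each carry an aromatic ring on the side chain.
Of the listed options, only phenylalanine belongs to this group.

phenylalanine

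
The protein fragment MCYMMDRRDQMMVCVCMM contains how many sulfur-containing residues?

10

Cysteine (C, thiol) and methionine (M, thioether) are the two sulfur-containing amino acids.
Matching residues: M1, C2, M4, M5, M11, M12, C14, C16, M17, M18.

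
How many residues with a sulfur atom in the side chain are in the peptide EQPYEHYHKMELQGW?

The sulfur-bearing residues are cysteine (–SH) and methionine (–S–CH₃).
Matching residues: M10.

1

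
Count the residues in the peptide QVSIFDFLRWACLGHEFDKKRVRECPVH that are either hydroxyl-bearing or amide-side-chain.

2

Hydroxyl-bearing: S, T, Y. Amide-side-chain: N, Q.
Hydroxyl-bearing residues here: S3 (1).
Amide-side-chain residues here: Q1 (1).
The two groups share no amino acid, so total = 1 + 1 = 2.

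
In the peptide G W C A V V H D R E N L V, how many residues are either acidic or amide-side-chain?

3

Acidic: D, E. Amide-side-chain: N, Q.
Acidic residues here: D8, E10 (2).
Amide-side-chain residues here: N11 (1).
The two groups share no amino acid, so total = 2 + 1 = 3.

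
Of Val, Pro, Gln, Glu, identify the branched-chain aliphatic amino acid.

The BCAAs are Val, Leu, and Ile — aliphatic side chains with a branch point.
Of the listed options, only Val belongs to this group.

Val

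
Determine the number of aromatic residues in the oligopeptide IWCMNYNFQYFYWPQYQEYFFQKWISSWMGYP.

14

F, W, and Y each carry an aromatic ring on the side chain.
Matching residues: W2, Y6, F8, Y10, F11, Y12, W13, Y16, Y19, F20, F21, W24, W28, Y31.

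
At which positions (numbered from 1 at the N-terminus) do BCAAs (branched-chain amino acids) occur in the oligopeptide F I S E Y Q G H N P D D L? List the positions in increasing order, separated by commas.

V, L, and I make up the branched-chain aliphatic group.
Matching residues: I2, L13.

2, 13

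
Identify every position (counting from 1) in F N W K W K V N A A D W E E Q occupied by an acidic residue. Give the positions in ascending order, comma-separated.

11, 13, 14

Aspartate (D) and glutamate (E) have carboxylic-acid side chains and are the acidic amino acids.
Matching residues: D11, E13, E14.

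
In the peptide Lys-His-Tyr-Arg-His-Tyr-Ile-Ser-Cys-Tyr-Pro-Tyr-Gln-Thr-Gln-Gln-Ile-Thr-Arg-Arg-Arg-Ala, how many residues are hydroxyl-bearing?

7

The –OH-bearing residues are Ser, Thr (aliphatic alcohols), and Tyr (phenol).
Matching residues: Tyr3, Tyr6, Ser8, Tyr10, Tyr12, Thr14, Thr18.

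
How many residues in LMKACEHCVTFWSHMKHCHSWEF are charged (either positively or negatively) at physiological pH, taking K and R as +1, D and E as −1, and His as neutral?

Charged side chains at pH ~7.4: K, R (positive); D, E (negative).
Matching residues: K3, E6, K16, E22.

4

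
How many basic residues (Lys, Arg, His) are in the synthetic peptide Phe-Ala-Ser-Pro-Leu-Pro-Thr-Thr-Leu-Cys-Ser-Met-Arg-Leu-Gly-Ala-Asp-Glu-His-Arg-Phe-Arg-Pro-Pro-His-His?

Matching residues: Arg13, His19, Arg20, Arg22, His25, His26.

6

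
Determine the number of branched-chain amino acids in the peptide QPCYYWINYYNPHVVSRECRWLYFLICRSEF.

The BCAAs are Val, Leu, and Ile — aliphatic side chains with a branch point.
Matching residues: I7, V14, V15, L22, L25, I26.

6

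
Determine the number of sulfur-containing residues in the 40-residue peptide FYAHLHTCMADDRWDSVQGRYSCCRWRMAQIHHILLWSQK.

5

Only Cys (C) and Met (M) have a sulfur atom in the side chain.
Matching residues: C8, M9, C23, C24, M28.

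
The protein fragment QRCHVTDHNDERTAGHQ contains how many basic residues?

K, R, and H are the three residues with basic side chains (ε-amine, guanidinium, and imidazole respectively).
Matching residues: R2, H4, H8, R12, H16.

5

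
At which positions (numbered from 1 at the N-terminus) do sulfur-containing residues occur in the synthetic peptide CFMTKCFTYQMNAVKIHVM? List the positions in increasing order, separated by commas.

1, 3, 6, 11, 19

Cysteine (C, thiol) and methionine (M, thioether) are the two sulfur-containing amino acids.
Matching residues: C1, M3, C6, M11, M19.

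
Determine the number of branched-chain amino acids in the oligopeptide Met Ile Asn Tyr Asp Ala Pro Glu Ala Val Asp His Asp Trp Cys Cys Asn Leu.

Valine (V), leucine (L), and isoleucine (I) are the branched-chain amino acids.
Matching residues: Ile2, Val10, Leu18.

3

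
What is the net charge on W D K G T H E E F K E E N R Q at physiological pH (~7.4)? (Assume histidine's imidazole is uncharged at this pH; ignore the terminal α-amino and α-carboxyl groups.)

-2

At pH ~7.4 the Lys and Arg side chains are protonated (+1), the Asp and Glu side chains are deprotonated (−1), and with His taken as neutral all other side chains carry no charge.
Positive (K, R): K3, K10, R14 → +3.
Negative (D, E): D2, E7, E8, E11, E12 → −5.
Net charge = (+3) + (−5) = −2.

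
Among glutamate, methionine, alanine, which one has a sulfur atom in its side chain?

methionine

Cysteine (C, thiol) and methionine (M, thioether) are the two sulfur-containing amino acids.
Of the listed options, only methionine belongs to this group.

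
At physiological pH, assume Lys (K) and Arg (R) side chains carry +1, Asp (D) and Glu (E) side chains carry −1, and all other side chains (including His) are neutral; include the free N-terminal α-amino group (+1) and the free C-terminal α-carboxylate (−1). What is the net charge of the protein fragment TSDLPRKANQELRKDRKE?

Positive (K, R): R6, K7, R13, K14, R16, K17 → +6.
Negative (D, E): D3, E11, D15, E18 → −4.
The N-terminus (+1) and C-terminus (−1) cancel.
Net charge = (+6) + (−4) = +2.

+2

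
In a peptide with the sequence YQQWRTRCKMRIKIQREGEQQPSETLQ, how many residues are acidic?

3

The acidic residues are Asp (D) and Glu (E), whose side chains end in a carboxylate group.
Matching residues: E17, E19, E24.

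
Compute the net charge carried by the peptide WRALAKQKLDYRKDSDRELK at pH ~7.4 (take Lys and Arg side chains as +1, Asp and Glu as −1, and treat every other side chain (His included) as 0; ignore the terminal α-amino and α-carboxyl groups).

Positive (K, R): R2, K6, K8, R12, K13, R17, K20 → +7.
Negative (D, E): D10, D14, D16, E18 → −4.
Net charge = (+7) + (−4) = +3.

+3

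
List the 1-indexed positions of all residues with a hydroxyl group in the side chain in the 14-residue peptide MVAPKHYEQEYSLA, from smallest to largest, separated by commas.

7, 11, 12

Serine (S), threonine (T), and tyrosine (Y) each carry a hydroxyl group on the side chain.
Matching residues: Y7, Y11, S12.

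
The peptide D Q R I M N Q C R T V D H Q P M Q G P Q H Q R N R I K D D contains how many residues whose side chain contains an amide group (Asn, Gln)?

8

Matching residues: Q2, N6, Q7, Q14, Q17, Q20, Q22, N24.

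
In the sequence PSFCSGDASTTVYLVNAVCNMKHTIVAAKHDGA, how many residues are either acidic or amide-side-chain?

Acidic: D, E. Amide-side-chain: N, Q.
Acidic residues here: D7, D31 (2).
Amide-side-chain residues here: N16, N20 (2).
The two groups share no amino acid, so total = 2 + 2 = 4.

4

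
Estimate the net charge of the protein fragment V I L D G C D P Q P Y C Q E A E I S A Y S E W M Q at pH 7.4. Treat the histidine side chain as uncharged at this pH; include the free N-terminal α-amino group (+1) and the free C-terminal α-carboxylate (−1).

The side chains ionized at physiological pH are Lys/Arg (+1) and Asp/Glu (−1); with His treated as neutral, nothing else contributes.
Positive (K, R): none → +0.
Negative (D, E): D4, D7, E14, E16, E22 → −5.
The N-terminus (+1) and C-terminus (−1) cancel.
Net charge = (+0) + (−5) = −5.

-5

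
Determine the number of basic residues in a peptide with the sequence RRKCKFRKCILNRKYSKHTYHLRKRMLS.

Lysine (K), arginine (R), and histidine (H) have basic, nitrogen-containing side chains.
Matching residues: R1, R2, K3, K5, R7, K8, R13, K14, K17, H18, H21, R23, K24, R25.

14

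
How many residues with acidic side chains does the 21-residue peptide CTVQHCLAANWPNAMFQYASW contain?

The acidic residues are Asp (D) and Glu (E), whose side chains end in a carboxylate group.
None of the 21 residues belong to this group.

0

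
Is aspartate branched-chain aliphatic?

The BCAAs are Val, Leu, and Ile — aliphatic side chains with a branch point.
Aspartate is not in this group.

No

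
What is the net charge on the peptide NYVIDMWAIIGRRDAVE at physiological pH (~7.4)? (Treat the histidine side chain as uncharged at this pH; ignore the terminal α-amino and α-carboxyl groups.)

-1

At pH ~7.4 the Lys and Arg side chains are protonated (+1), the Asp and Glu side chains are deprotonated (−1), and with His taken as neutral all other side chains carry no charge.
Positive (K, R): R12, R13 → +2.
Negative (D, E): D5, D14, E17 → −3.
Net charge = (+2) + (−3) = −1.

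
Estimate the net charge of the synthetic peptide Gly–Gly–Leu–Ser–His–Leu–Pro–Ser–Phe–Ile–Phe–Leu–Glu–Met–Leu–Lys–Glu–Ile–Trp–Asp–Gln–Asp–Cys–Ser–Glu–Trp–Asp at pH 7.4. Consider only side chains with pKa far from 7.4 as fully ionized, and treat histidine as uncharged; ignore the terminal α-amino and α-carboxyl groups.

-5

The side chains ionized at physiological pH are Lys/Arg (+1) and Asp/Glu (−1); with His treated as neutral, nothing else contributes.
Positive (K, R): Lys16 → +1.
Negative (D, E): Glu13, Glu17, Asp20, Asp22, Glu25, Asp27 → −6.
Net charge = (+1) + (−6) = −5.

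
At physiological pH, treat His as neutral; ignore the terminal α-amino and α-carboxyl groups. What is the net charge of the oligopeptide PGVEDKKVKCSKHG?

+2

The side chains ionized at physiological pH are Lys/Arg (+1) and Asp/Glu (−1); with His treated as neutral, nothing else contributes.
Positive (K, R): K6, K7, K9, K12 → +4.
Negative (D, E): E4, D5 → −2.
Net charge = (+4) + (−2) = +2.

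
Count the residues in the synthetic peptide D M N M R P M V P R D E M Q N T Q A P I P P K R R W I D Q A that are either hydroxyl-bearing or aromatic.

2

Hydroxyl-bearing: S, T, Y. Aromatic: F, W, Y.
Hydroxyl-bearing residues here: T16 (1).
Aromatic residues here: W26 (1).
(Y belongs to both groups, but none appear in this sequence.) Total = 1 + 1 = 2.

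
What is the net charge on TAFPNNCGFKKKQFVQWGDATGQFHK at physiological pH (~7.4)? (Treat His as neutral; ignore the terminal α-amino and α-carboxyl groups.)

+3

At pH ~7.4 the Lys and Arg side chains are protonated (+1), the Asp and Glu side chains are deprotonated (−1), and with His taken as neutral all other side chains carry no charge.
Positive (K, R): K10, K11, K12, K26 → +4.
Negative (D, E): D19 → −1.
Net charge = (+4) + (−1) = +3.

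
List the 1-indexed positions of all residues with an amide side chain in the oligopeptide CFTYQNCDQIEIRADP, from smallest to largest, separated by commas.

Only N (asparagine) and Q (glutamine) carry a side-chain carboxamide.
Matching residues: Q5, N6, Q9.

5, 6, 9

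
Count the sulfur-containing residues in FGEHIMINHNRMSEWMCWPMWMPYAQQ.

Only Cys (C) and Met (M) have a sulfur atom in the side chain.
Matching residues: M6, M12, M16, C17, M20, M22.

6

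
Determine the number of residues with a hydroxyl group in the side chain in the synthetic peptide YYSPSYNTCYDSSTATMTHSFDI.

The –OH-bearing residues are Ser, Thr (aliphatic alcohols), and Tyr (phenol).
Matching residues: Y1, Y2, S3, S5, Y6, T8, Y10, S12, S13, T14, T16, T18, S20.

13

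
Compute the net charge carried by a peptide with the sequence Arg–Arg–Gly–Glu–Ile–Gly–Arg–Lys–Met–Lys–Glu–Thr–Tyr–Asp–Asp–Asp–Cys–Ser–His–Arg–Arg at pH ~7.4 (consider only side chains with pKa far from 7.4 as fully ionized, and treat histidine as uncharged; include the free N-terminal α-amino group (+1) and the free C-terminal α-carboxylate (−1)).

+2

Near pH 7.4, K and R contribute +1 each, D and E contribute −1 each, and every other side chain (His included, as stated) is uncharged.
Positive (K, R): Arg1, Arg2, Arg7, Lys8, Lys10, Arg20, Arg21 → +7.
Negative (D, E): Glu4, Glu11, Asp14, Asp15, Asp16 → −5.
The N-terminus (+1) and C-terminus (−1) cancel.
Net charge = (+7) + (−5) = +2.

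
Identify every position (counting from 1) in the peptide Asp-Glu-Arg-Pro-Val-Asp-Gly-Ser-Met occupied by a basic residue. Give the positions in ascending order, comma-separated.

3

Matching residues: Arg3.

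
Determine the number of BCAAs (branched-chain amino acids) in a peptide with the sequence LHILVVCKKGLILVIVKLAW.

Valine (V), leucine (L), and isoleucine (I) are the branched-chain amino acids.
Matching residues: L1, I3, L4, V5, V6, L11, I12, L13, V14, I15, V16, L18.

12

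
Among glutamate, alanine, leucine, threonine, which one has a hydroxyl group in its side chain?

threonine

Serine (S), threonine (T), and tyrosine (Y) each carry a hydroxyl group on the side chain.
Of the listed options, only threonine belongs to this group.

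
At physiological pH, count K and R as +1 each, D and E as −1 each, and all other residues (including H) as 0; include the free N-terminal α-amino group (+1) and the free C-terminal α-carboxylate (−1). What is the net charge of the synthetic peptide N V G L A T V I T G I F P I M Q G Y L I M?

0

Positive (K, R): none → +0.
Negative (D, E): none → −0.
The N-terminus (+1) and C-terminus (−1) cancel.
Net charge = (+0) + (−0) = 0.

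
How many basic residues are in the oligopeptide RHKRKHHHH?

9

The basic amino acids are Lys (K), Arg (R), and His (H).
Matching residues: R1, H2, K3, R4, K5, H6, H7, H8, H9.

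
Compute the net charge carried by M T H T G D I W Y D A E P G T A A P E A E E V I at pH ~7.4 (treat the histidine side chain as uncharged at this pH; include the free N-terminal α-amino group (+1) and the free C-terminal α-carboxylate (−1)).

-6

The side chains ionized at physiological pH are Lys/Arg (+1) and Asp/Glu (−1); with His treated as neutral, nothing else contributes.
Positive (K, R): none → +0.
Negative (D, E): D6, D10, E12, E19, E21, E22 → −6.
The N-terminus (+1) and C-terminus (−1) cancel.
Net charge = (+0) + (−6) = −6.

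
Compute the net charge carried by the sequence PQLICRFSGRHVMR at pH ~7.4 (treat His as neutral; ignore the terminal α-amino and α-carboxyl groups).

The side chains ionized at physiological pH are Lys/Arg (+1) and Asp/Glu (−1); with His treated as neutral, nothing else contributes.
Positive (K, R): R6, R10, R14 → +3.
Negative (D, E): none → −0.
Net charge = (+3) + (−0) = +3.

+3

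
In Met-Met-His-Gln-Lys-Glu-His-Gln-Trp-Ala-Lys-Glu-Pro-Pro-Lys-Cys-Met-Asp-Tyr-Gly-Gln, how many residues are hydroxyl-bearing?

Serine (S), threonine (T), and tyrosine (Y) each carry a hydroxyl group on the side chain.
Matching residues: Tyr19.

1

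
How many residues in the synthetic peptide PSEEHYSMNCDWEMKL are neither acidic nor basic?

10

Acidic: D, E. Basic: K, R, H. All other residues are neither.
Matching residues: P1, S2, Y6, S7, M8, N9, C10, W12, M14, L16.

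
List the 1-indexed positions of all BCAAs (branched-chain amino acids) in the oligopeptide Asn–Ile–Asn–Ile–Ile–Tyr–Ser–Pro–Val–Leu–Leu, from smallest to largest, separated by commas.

The BCAAs are Val, Leu, and Ile — aliphatic side chains with a branch point.
Matching residues: Ile2, Ile4, Ile5, Val9, Leu10, Leu11.

2, 4, 5, 9, 10, 11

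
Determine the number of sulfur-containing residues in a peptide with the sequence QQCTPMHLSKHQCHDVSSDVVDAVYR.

Cysteine (C, thiol) and methionine (M, thioether) are the two sulfur-containing amino acids.
Matching residues: C3, M6, C13.

3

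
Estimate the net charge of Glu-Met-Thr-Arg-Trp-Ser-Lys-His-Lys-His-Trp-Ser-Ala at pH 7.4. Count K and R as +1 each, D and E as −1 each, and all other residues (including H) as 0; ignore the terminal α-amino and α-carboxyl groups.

+2

Positive (K, R): Arg4, Lys7, Lys9 → +3.
Negative (D, E): Glu1 → −1.
Net charge = (+3) + (−1) = +2.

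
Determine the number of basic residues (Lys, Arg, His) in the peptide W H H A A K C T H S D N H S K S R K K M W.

Matching residues: H2, H3, K6, H9, H13, K15, R17, K18, K19.

9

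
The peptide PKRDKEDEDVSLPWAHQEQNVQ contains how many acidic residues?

6

Only D (aspartate) and E (glutamate) carry a side-chain carboxylic acid.
Matching residues: D4, E6, D7, E8, D9, E18.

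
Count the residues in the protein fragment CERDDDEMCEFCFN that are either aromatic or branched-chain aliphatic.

Aromatic: F, W, Y. Branched-chain aliphatic: I, L, V.
Aromatic residues here: F11, F13 (2).
Branched-chain aliphatic residues here: none (0).
The two groups share no amino acid, so total = 2 + 0 = 2.

2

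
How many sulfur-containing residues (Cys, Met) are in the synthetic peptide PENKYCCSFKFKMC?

Matching residues: C6, C7, M13, C14.

4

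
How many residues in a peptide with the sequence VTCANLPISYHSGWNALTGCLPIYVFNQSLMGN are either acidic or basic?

Acidic: D, E. Basic: H, K, R.
Acidic residues here: none (0).
Basic residues here: H11 (1).
The two groups share no amino acid, so total = 0 + 1 = 1.

1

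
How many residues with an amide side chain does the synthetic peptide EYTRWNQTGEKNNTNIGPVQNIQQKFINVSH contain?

Only N (asparagine) and Q (glutamine) carry a side-chain carboxamide.
Matching residues: N6, Q7, N12, N13, N15, Q20, N21, Q23, Q24, N28.

10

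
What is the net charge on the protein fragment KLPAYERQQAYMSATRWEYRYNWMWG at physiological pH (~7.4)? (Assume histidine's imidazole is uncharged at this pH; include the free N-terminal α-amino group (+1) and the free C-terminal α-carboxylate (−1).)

+2

The side chains ionized at physiological pH are Lys/Arg (+1) and Asp/Glu (−1); with His treated as neutral, nothing else contributes.
Positive (K, R): K1, R7, R16, R20 → +4.
Negative (D, E): E6, E18 → −2.
The N-terminus (+1) and C-terminus (−1) cancel.
Net charge = (+4) + (−2) = +2.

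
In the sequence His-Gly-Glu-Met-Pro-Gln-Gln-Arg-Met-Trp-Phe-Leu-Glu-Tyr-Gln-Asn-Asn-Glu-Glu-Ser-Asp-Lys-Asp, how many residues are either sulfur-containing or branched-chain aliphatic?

3

Sulfur-containing: C, M. Branched-chain aliphatic: I, L, V.
Sulfur-containing residues here: Met4, Met9 (2).
Branched-chain aliphatic residues here: Leu12 (1).
The two groups share no amino acid, so total = 2 + 1 = 3.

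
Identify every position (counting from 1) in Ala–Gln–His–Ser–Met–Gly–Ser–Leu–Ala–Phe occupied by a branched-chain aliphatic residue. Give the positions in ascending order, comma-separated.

Valine (V), leucine (L), and isoleucine (I) are the branched-chain amino acids.
Matching residues: Leu8.

8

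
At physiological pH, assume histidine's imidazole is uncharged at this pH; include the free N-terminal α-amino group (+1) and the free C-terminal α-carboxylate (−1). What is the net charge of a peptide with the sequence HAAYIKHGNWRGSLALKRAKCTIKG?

+6

At pH ~7.4 the Lys and Arg side chains are protonated (+1), the Asp and Glu side chains are deprotonated (−1), and with His taken as neutral all other side chains carry no charge.
Positive (K, R): K6, R11, K17, R18, K20, K24 → +6.
Negative (D, E): none → −0.
The N-terminus (+1) and C-terminus (−1) cancel.
Net charge = (+6) + (−0) = +6.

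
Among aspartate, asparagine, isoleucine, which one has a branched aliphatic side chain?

isoleucine

Valine (V), leucine (L), and isoleucine (I) are the branched-chain amino acids.
Of the listed options, only isoleucine belongs to this group.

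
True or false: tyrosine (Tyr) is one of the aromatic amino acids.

True

Phenylalanine (F), tryptophan (W), and tyrosine (Y) have aromatic ring side chains.
Tyrosine is in this group.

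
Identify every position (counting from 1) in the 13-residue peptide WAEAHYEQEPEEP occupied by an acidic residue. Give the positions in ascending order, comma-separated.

3, 7, 9, 11, 12

Only D (aspartate) and E (glutamate) carry a side-chain carboxylic acid.
Matching residues: E3, E7, E9, E11, E12.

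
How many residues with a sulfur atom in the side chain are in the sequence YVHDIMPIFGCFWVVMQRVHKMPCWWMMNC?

The sulfur-bearing residues are cysteine (–SH) and methionine (–S–CH₃).
Matching residues: M6, C11, M16, M22, C24, M27, M28, C30.

8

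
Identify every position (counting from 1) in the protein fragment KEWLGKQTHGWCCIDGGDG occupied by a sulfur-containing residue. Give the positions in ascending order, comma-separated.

Cysteine (C, thiol) and methionine (M, thioether) are the two sulfur-containing amino acids.
Matching residues: C12, C13.

12, 13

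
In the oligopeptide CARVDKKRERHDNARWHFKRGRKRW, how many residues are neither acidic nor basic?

9

Acidic: D, E. Basic: K, R, H. All other residues are neither.
Matching residues: C1, A2, V4, N13, A14, W16, F18, G21, W25.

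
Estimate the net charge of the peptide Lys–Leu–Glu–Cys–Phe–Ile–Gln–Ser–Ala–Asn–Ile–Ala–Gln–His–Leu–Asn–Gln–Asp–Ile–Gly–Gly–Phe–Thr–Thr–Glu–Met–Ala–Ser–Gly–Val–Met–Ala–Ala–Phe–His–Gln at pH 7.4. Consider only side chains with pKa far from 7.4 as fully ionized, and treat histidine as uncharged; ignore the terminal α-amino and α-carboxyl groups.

-2

The side chains ionized at physiological pH are Lys/Arg (+1) and Asp/Glu (−1); with His treated as neutral, nothing else contributes.
Positive (K, R): Lys1 → +1.
Negative (D, E): Glu3, Asp18, Glu25 → −3.
Net charge = (+1) + (−3) = −2.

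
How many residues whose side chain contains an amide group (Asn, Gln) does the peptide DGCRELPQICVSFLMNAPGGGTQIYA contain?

3

Matching residues: Q8, N16, Q23.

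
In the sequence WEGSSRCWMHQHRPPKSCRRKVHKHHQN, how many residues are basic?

12

Lysine (K), arginine (R), and histidine (H) have basic, nitrogen-containing side chains.
Matching residues: R6, H10, H12, R13, K16, R19, R20, K21, H23, K24, H25, H26.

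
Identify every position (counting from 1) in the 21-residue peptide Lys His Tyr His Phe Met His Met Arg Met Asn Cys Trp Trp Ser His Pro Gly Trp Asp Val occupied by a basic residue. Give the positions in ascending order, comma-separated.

The basic amino acids are Lys (K), Arg (R), and His (H).
Matching residues: Lys1, His2, His4, His7, Arg9, His16.

1, 2, 4, 7, 9, 16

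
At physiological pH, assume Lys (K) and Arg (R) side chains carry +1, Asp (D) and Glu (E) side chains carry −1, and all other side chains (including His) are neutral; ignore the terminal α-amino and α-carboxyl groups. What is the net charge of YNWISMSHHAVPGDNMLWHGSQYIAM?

-1

Positive (K, R): none → +0.
Negative (D, E): D14 → −1.
Net charge = (+0) + (−1) = −1.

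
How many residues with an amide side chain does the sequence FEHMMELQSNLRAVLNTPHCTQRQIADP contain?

Only N (asparagine) and Q (glutamine) carry a side-chain carboxamide.
Matching residues: Q8, N10, N16, Q22, Q24.

5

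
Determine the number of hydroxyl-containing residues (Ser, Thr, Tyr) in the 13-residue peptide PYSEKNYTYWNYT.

7

Matching residues: Y2, S3, Y7, T8, Y9, Y12, T13.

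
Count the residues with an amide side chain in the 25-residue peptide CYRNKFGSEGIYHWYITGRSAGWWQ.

Only N (asparagine) and Q (glutamine) carry a side-chain carboxamide.
Matching residues: N4, Q25.

2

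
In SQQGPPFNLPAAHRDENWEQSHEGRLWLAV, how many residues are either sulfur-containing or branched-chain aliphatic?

4

Sulfur-containing: C, M. Branched-chain aliphatic: I, L, V.
Sulfur-containing residues here: none (0).
Branched-chain aliphatic residues here: L9, L26, L28, V30 (4).
The two groups share no amino acid, so total = 0 + 4 = 4.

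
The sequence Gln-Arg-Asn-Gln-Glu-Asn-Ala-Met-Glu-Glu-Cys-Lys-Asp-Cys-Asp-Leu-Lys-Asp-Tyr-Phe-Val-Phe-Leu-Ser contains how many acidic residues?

Aspartate (D) and glutamate (E) have carboxylic-acid side chains and are the acidic amino acids.
Matching residues: Glu5, Glu9, Glu10, Asp13, Asp15, Asp18.

6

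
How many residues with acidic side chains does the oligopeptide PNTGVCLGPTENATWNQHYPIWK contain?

The acidic residues are Asp (D) and Glu (E), whose side chains end in a carboxylate group.
Matching residues: E11.

1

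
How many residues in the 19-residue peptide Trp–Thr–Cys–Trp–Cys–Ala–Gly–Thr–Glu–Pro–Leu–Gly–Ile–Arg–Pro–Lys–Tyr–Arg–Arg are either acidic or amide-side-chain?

Acidic: D, E. Amide-side-chain: N, Q.
Acidic residues here: Glu9 (1).
Amide-side-chain residues here: none (0).
The two groups share no amino acid, so total = 1 + 0 = 1.

1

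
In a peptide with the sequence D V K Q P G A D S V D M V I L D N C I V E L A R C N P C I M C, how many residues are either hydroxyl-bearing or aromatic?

Hydroxyl-bearing: S, T, Y. Aromatic: F, W, Y.
Hydroxyl-bearing residues here: S9 (1).
Aromatic residues here: none (0).
(Y belongs to both groups, but none appear in this sequence.) Total = 1 + 0 = 1.

1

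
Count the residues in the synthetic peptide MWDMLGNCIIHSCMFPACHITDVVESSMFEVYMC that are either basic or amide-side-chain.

Basic: H, K, R. Amide-side-chain: N, Q.
Basic residues here: H11, H19 (2).
Amide-side-chain residues here: N7 (1).
The two groups share no amino acid, so total = 2 + 1 = 3.

3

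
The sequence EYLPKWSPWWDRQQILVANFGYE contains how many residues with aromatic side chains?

6

Phenylalanine (F), tryptophan (W), and tyrosine (Y) have aromatic ring side chains.
Matching residues: Y2, W6, W9, W10, F20, Y22.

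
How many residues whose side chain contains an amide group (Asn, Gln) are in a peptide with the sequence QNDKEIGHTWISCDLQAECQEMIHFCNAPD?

Matching residues: Q1, N2, Q16, Q20, N27.

5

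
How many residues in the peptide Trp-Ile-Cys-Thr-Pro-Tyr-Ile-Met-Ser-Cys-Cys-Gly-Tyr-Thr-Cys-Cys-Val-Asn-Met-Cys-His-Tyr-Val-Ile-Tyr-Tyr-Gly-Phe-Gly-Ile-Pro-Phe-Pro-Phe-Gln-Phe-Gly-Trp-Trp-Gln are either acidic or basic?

Acidic: D, E. Basic: H, K, R.
Acidic residues here: none (0).
Basic residues here: His21 (1).
The two groups share no amino acid, so total = 0 + 1 = 1.

1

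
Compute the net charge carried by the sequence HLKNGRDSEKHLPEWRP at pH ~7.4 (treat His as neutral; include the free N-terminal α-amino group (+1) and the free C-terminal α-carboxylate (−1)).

+1

The side chains ionized at physiological pH are Lys/Arg (+1) and Asp/Glu (−1); with His treated as neutral, nothing else contributes.
Positive (K, R): K3, R6, K10, R16 → +4.
Negative (D, E): D7, E9, E14 → −3.
The N-terminus (+1) and C-terminus (−1) cancel.
Net charge = (+4) + (−3) = +1.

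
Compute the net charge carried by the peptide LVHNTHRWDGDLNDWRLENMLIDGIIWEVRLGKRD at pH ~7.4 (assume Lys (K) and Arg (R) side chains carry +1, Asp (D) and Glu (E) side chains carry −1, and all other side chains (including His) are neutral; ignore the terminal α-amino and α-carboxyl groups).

Positive (K, R): R7, R16, R30, K33, R34 → +5.
Negative (D, E): D9, D11, D14, E18, D23, E28, D35 → −7.
Net charge = (+5) + (−7) = −2.

-2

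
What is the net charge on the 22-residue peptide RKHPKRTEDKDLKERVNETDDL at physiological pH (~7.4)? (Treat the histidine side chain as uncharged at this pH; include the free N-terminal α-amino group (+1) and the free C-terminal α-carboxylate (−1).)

At pH ~7.4 the Lys and Arg side chains are protonated (+1), the Asp and Glu side chains are deprotonated (−1), and with His taken as neutral all other side chains carry no charge.
Positive (K, R): R1, K2, K5, R6, K10, K13, R15 → +7.
Negative (D, E): E8, D9, D11, E14, E18, D20, D21 → −7.
The N-terminus (+1) and C-terminus (−1) cancel.
Net charge = (+7) + (−7) = 0.

0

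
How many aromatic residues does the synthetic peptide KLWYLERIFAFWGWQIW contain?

Phenylalanine (F), tryptophan (W), and tyrosine (Y) have aromatic ring side chains.
Matching residues: W3, Y4, F9, F11, W12, W14, W17.

7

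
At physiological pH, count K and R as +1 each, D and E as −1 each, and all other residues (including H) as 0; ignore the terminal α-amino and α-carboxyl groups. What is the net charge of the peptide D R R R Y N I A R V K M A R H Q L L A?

+5

Positive (K, R): R2, R3, R4, R9, K11, R14 → +6.
Negative (D, E): D1 → −1.
Net charge = (+6) + (−1) = +5.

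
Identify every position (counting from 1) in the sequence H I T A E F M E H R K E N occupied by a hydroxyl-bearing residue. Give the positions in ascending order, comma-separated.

3

Matching residues: T3.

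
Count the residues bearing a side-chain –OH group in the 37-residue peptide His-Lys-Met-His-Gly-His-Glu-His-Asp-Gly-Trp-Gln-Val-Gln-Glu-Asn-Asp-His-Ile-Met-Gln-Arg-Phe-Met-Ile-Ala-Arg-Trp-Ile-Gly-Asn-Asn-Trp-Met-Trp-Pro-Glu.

0

Serine (S), threonine (T), and tyrosine (Y) each carry a hydroxyl group on the side chain.
None of the 37 residues belong to this group.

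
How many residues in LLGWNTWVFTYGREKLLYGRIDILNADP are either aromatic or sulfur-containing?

5

Aromatic: F, W, Y. Sulfur-containing: C, M.
Aromatic residues here: W4, W7, F9, Y11, Y18 (5).
Sulfur-containing residues here: none (0).
The two groups share no amino acid, so total = 5 + 0 = 5.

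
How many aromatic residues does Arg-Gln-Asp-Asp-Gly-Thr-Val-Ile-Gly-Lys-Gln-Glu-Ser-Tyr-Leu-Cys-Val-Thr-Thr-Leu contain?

F, W, and Y each carry an aromatic ring on the side chain.
Matching residues: Tyr14.

1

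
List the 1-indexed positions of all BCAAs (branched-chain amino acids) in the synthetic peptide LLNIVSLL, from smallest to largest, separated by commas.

1, 2, 4, 5, 7, 8

Valine (V), leucine (L), and isoleucine (I) are the branched-chain amino acids.
Matching residues: L1, L2, I4, V5, L7, L8.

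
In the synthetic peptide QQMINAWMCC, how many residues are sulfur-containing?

The sulfur-bearing residues are cysteine (–SH) and methionine (–S–CH₃).
Matching residues: M3, M8, C9, C10.

4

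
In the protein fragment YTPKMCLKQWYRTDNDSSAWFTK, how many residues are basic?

Lysine (K), arginine (R), and histidine (H) have basic, nitrogen-containing side chains.
Matching residues: K4, K8, R12, K23.

4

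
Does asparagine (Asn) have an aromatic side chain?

No

The aromatic amino acids are Phe (F, benzyl), Trp (W, indole), and Tyr (Y, phenol).
Asparagine is not in this group.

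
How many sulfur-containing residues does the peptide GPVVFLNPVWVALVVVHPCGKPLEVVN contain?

1

The sulfur-bearing residues are cysteine (–SH) and methionine (–S–CH₃).
Matching residues: C19.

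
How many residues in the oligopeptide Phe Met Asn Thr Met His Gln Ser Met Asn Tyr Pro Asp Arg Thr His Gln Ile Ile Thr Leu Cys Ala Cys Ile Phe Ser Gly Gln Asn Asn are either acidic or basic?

Acidic: D, E. Basic: H, K, R.
Acidic residues here: Asp13 (1).
Basic residues here: His6, Arg14, His16 (3).
The two groups share no amino acid, so total = 1 + 3 = 4.

4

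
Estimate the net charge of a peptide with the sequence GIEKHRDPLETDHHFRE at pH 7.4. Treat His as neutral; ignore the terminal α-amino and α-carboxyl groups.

-2

Near pH 7.4, K and R contribute +1 each, D and E contribute −1 each, and every other side chain (His included, as stated) is uncharged.
Positive (K, R): K4, R6, R16 → +3.
Negative (D, E): E3, D7, E10, D12, E17 → −5.
Net charge = (+3) + (−5) = −2.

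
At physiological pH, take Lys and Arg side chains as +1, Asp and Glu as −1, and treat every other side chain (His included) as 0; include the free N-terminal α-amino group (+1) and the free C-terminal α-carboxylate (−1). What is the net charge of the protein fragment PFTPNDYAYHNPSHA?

-1

Positive (K, R): none → +0.
Negative (D, E): D6 → −1.
The N-terminus (+1) and C-terminus (−1) cancel.
Net charge = (+0) + (−1) = −1.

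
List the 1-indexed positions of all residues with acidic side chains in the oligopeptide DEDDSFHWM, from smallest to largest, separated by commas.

1, 2, 3, 4

Aspartate (D) and glutamate (E) have carboxylic-acid side chains and are the acidic amino acids.
Matching residues: D1, E2, D3, D4.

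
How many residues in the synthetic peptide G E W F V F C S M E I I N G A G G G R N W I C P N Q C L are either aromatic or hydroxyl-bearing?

Aromatic: F, W, Y. Hydroxyl-bearing: S, T, Y.
Aromatic residues here: W3, F4, F6, W21 (4).
Hydroxyl-bearing residues here: S8 (1).
(Y belongs to both groups, but none appear in this sequence.) Total = 4 + 1 = 5.

5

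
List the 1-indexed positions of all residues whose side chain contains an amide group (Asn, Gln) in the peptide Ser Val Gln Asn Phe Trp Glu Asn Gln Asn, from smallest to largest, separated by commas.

Matching residues: Gln3, Asn4, Asn8, Gln9, Asn10.

3, 4, 8, 9, 10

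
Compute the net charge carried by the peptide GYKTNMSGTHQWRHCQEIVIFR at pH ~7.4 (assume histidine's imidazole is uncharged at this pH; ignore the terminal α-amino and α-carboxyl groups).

At pH ~7.4 the Lys and Arg side chains are protonated (+1), the Asp and Glu side chains are deprotonated (−1), and with His taken as neutral all other side chains carry no charge.
Positive (K, R): K3, R13, R22 → +3.
Negative (D, E): E17 → −1.
Net charge = (+3) + (−1) = +2.

+2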